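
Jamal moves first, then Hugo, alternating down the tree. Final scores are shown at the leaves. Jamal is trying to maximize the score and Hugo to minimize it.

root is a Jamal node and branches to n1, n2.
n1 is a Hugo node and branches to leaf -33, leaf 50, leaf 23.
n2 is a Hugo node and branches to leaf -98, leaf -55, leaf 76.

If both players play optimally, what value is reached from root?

-33

n1 (Hugo): min(-33, 50, 23) = -33
n2 (Hugo): min(-98, -55, 76) = -98
root (Jamal): max(-33, -98) = -33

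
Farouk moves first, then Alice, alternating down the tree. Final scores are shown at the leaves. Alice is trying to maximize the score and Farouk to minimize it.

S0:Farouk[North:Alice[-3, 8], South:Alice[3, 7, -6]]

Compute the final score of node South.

7

South (Alice): max(3, 7, -6) = 7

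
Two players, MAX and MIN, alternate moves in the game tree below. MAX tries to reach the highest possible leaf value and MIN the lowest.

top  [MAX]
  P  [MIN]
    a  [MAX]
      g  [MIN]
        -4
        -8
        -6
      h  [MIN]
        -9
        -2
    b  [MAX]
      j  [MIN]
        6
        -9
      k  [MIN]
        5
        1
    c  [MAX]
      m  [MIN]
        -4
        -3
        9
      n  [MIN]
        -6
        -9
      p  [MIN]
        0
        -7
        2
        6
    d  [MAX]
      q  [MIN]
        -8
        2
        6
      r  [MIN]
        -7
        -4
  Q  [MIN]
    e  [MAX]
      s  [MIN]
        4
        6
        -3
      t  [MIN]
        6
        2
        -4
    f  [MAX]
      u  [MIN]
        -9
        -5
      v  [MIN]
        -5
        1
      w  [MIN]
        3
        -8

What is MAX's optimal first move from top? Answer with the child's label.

g (MIN): min(-4, -8, -6) = -8
h (MIN): min(-9, -2) = -9
a (MAX): max(-8, -9) = -8
j (MIN): min(6, -9) = -9
k (MIN): min(5, 1) = 1
b (MAX): max(-9, 1) = 1
m (MIN): min(-4, -3, 9) = -4
n (MIN): min(-6, -9) = -9
p (MIN): min(0, -7, 2, 6) = -7
c (MAX): max(-4, -9, -7) = -4
q (MIN): min(-8, 2, 6) = -8
r (MIN): min(-7, -4) = -7
d (MAX): max(-8, -7) = -7
P (MIN): min(-8, 1, -4, -7) = -8
s (MIN): min(4, 6, -3) = -3
t (MIN): min(6, 2, -4) = -4
e (MAX): max(-3, -4) = -3
u (MIN): min(-9, -5) = -9
v (MIN): min(-5, 1) = -5
w (MIN): min(3, -8) = -8
f (MAX): max(-9, -5, -8) = -5
Q (MIN): min(-3, -5) = -5
top (MAX): max(-8, -5) = -5
MAX at top wants the highest of {P=-8, Q=-5}, so chooses Q.

Q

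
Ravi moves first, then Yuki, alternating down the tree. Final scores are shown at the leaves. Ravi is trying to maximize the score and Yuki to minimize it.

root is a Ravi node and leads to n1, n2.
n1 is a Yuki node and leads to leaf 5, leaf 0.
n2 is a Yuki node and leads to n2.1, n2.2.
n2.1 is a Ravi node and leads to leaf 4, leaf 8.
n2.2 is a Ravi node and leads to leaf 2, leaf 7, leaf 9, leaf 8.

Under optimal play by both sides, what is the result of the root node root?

8

n1 (Yuki): min(5, 0) = 0
n2.1 (Ravi): max(4, 8) = 8
n2.2 (Ravi): max(2, 7, 9, 8) = 9
n2 (Yuki): min(8, 9) = 8
root (Ravi): max(0, 8) = 8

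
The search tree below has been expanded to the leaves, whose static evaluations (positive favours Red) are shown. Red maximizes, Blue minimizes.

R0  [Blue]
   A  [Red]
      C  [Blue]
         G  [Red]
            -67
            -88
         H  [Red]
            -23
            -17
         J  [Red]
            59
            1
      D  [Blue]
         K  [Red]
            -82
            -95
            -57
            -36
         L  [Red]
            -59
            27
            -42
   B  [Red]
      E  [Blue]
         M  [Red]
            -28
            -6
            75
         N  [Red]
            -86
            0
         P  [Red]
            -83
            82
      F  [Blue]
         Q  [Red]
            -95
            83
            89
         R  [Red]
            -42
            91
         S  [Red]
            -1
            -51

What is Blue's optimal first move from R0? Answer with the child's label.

A

G (Red): max(-67, -88) = -67
H (Red): max(-23, -17) = -17
J (Red): max(59, 1) = 59
C (Blue): min(-67, -17, 59) = -67
K (Red): max(-82, -95, -57, -36) = -36
L (Red): max(-59, 27, -42) = 27
D (Blue): min(-36, 27) = -36
A (Red): max(-67, -36) = -36
M (Red): max(-28, -6, 75) = 75
N (Red): max(-86, 0) = 0
P (Red): max(-83, 82) = 82
E (Blue): min(75, 0, 82) = 0
Q (Red): max(-95, 83, 89) = 89
R (Red): max(-42, 91) = 91
S (Red): max(-1, -51) = -1
F (Blue): min(89, 91, -1) = -1
B (Red): max(0, -1) = 0
R0 (Blue): min(-36, 0) = -36
Blue at R0 wants the lowest of {A=-36, B=0}, so chooses A.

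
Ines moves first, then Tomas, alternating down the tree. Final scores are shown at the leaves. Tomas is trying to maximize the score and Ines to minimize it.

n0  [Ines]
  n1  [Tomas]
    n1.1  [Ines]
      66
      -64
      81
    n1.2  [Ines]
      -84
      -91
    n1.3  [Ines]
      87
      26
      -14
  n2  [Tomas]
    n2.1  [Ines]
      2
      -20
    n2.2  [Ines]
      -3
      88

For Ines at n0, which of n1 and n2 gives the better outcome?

n1

n1.1 (Ines): min(66, -64, 81) = -64
n1.2 (Ines): min(-84, -91) = -91
n1.3 (Ines): min(87, 26, -14) = -14
n1 (Tomas): max(-64, -91, -14) = -14
n2.1 (Ines): min(2, -20) = -20
n2.2 (Ines): min(-3, 88) = -3
n2 (Tomas): max(-20, -3) = -3
Ines prefers the lower value; n1=-14, n2=-3. n1 is better since -14 < -3.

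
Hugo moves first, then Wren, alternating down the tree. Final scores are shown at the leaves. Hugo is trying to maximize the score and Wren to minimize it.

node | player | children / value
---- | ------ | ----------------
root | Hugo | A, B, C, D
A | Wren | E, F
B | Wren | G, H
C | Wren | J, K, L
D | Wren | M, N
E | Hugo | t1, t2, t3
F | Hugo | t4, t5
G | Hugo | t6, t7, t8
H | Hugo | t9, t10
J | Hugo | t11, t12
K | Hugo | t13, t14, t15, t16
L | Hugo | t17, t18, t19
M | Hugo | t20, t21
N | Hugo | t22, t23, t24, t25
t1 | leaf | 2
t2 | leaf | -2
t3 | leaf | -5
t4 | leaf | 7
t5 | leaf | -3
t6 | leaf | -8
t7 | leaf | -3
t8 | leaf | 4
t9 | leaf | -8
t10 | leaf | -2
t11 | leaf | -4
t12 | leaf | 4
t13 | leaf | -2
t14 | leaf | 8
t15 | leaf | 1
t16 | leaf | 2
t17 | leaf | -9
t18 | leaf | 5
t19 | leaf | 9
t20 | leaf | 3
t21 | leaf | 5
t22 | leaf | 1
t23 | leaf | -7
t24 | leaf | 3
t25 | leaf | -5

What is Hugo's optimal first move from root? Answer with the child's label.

C

E (Hugo): max(2, -2, -5) = 2
F (Hugo): max(7, -3) = 7
A (Wren): min(2, 7) = 2
G (Hugo): max(-8, -3, 4) = 4
H (Hugo): max(-8, -2) = -2
B (Wren): min(4, -2) = -2
J (Hugo): max(-4, 4) = 4
K (Hugo): max(-2, 8, 1, 2) = 8
L (Hugo): max(-9, 5, 9) = 9
C (Wren): min(4, 8, 9) = 4
M (Hugo): max(3, 5) = 5
N (Hugo): max(1, -7, 3, -5) = 3
D (Wren): min(5, 3) = 3
root (Hugo): max(2, -2, 4, 3) = 4
Hugo at root wants the highest of {A=2, B=-2, C=4, D=3}, so chooses C.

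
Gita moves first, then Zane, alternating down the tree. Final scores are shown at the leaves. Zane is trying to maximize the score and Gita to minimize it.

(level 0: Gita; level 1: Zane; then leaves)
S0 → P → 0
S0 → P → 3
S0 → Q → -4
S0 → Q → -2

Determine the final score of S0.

-2

P (Zane): max(0, 3) = 3
Q (Zane): max(-4, -2) = -2
S0 (Gita): min(3, -2) = -2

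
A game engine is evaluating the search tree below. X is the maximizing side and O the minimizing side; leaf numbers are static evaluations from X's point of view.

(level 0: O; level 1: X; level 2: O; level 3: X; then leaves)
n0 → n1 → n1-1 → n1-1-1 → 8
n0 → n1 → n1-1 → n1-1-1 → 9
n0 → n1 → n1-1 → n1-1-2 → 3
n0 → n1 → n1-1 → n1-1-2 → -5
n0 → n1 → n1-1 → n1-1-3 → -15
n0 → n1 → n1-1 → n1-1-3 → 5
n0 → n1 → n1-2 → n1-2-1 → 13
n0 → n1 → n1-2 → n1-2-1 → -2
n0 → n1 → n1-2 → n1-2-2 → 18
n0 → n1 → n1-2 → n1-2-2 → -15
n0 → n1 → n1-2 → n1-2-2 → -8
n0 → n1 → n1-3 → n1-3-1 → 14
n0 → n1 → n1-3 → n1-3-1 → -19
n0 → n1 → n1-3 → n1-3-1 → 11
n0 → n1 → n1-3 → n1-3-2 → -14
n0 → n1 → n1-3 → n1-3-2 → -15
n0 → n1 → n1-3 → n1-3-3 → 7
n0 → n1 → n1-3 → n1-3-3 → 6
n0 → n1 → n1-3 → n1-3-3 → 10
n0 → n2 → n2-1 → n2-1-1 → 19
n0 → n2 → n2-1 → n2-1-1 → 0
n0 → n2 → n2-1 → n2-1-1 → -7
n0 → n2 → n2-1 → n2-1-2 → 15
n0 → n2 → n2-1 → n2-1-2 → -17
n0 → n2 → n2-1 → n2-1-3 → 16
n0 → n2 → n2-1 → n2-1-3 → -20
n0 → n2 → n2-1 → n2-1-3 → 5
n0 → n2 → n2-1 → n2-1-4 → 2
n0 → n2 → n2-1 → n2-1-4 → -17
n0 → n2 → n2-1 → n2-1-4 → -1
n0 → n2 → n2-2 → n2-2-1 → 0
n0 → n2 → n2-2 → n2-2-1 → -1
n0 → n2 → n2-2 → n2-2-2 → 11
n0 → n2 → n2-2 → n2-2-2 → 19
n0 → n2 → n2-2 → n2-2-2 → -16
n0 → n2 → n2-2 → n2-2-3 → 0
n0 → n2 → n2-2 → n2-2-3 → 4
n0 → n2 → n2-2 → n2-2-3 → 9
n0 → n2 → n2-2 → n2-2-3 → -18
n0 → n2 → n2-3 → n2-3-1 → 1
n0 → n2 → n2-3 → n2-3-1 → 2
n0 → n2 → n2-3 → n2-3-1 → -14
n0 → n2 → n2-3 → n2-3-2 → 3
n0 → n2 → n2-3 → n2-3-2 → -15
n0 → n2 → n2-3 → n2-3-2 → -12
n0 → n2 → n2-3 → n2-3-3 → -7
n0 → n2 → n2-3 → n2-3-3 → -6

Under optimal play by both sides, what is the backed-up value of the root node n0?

n1-1-1 (X): max(8, 9) = 9
n1-1-2 (X): max(3, -5) = 3
n1-1-3 (X): max(-15, 5) = 5
n1-1 (O): min(9, 3, 5) = 3
n1-2-1 (X): max(13, -2) = 13
n1-2-2 (X): max(18, -15, -8) = 18
n1-2 (O): min(13, 18) = 13
n1-3-1 (X): max(14, -19, 11) = 14
n1-3-2 (X): max(-14, -15) = -14
n1-3-3 (X): max(7, 6, 10) = 10
n1-3 (O): min(14, -14, 10) = -14
n1 (X): max(3, 13, -14) = 13
n2-1-1 (X): max(19, 0, -7) = 19
n2-1-2 (X): max(15, -17) = 15
n2-1-3 (X): max(16, -20, 5) = 16
n2-1-4 (X): max(2, -17, -1) = 2
n2-1 (O): min(19, 15, 16, 2) = 2
n2-2-1 (X): max(0, -1) = 0
n2-2-2 (X): max(11, 19, -16) = 19
n2-2-3 (X): max(0, 4, 9, -18) = 9
n2-2 (O): min(0, 19, 9) = 0
n2-3-1 (X): max(1, 2, -14) = 2
n2-3-2 (X): max(3, -15, -12) = 3
n2-3-3 (X): max(-7, -6) = -6
n2-3 (O): min(2, 3, -6) = -6
n2 (X): max(2, 0, -6) = 2
n0 (O): min(13, 2) = 2

2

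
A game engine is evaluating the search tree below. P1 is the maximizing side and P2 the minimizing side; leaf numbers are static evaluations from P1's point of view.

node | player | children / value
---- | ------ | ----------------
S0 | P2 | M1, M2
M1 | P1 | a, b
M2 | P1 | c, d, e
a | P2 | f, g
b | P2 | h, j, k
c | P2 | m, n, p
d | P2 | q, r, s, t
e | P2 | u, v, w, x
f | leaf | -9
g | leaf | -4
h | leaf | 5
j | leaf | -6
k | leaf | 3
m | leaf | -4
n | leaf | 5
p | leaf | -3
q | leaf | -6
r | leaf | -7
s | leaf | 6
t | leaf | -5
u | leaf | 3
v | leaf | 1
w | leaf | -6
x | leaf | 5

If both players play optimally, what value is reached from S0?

-6

a (P2): min(-9, -4) = -9
b (P2): min(5, -6, 3) = -6
M1 (P1): max(-9, -6) = -6
c (P2): min(-4, 5, -3) = -4
d (P2): min(-6, -7, 6, -5) = -7
e (P2): min(3, 1, -6, 5) = -6
M2 (P1): max(-4, -7, -6) = -4
S0 (P2): min(-6, -4) = -6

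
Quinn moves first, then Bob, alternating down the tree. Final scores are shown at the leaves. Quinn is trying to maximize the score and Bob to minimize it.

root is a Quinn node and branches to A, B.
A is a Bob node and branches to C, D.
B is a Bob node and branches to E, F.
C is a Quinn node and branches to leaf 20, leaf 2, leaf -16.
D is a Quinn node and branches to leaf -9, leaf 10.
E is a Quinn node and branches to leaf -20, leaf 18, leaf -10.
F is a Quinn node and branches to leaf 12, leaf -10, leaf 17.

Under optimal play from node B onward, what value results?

17

E (Quinn): max(-20, 18, -10) = 18
F (Quinn): max(12, -10, 17) = 17
B (Bob): min(18, 17) = 17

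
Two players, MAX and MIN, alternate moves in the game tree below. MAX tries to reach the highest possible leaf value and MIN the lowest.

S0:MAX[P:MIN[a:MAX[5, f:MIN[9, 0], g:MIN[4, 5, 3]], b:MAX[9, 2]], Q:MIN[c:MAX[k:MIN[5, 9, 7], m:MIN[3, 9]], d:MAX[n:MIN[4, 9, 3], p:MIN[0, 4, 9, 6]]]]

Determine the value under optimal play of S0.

f (MIN): min(9, 0) = 0
g (MIN): min(4, 5, 3) = 3
a (MAX): max(5, 0, 3) = 5
b (MAX): max(9, 2) = 9
P (MIN): min(5, 9) = 5
k (MIN): min(5, 9, 7) = 5
m (MIN): min(3, 9) = 3
c (MAX): max(5, 3) = 5
n (MIN): min(4, 9, 3) = 3
p (MIN): min(0, 4, 9, 6) = 0
d (MAX): max(3, 0) = 3
Q (MIN): min(5, 3) = 3
S0 (MAX): max(5, 3) = 5

5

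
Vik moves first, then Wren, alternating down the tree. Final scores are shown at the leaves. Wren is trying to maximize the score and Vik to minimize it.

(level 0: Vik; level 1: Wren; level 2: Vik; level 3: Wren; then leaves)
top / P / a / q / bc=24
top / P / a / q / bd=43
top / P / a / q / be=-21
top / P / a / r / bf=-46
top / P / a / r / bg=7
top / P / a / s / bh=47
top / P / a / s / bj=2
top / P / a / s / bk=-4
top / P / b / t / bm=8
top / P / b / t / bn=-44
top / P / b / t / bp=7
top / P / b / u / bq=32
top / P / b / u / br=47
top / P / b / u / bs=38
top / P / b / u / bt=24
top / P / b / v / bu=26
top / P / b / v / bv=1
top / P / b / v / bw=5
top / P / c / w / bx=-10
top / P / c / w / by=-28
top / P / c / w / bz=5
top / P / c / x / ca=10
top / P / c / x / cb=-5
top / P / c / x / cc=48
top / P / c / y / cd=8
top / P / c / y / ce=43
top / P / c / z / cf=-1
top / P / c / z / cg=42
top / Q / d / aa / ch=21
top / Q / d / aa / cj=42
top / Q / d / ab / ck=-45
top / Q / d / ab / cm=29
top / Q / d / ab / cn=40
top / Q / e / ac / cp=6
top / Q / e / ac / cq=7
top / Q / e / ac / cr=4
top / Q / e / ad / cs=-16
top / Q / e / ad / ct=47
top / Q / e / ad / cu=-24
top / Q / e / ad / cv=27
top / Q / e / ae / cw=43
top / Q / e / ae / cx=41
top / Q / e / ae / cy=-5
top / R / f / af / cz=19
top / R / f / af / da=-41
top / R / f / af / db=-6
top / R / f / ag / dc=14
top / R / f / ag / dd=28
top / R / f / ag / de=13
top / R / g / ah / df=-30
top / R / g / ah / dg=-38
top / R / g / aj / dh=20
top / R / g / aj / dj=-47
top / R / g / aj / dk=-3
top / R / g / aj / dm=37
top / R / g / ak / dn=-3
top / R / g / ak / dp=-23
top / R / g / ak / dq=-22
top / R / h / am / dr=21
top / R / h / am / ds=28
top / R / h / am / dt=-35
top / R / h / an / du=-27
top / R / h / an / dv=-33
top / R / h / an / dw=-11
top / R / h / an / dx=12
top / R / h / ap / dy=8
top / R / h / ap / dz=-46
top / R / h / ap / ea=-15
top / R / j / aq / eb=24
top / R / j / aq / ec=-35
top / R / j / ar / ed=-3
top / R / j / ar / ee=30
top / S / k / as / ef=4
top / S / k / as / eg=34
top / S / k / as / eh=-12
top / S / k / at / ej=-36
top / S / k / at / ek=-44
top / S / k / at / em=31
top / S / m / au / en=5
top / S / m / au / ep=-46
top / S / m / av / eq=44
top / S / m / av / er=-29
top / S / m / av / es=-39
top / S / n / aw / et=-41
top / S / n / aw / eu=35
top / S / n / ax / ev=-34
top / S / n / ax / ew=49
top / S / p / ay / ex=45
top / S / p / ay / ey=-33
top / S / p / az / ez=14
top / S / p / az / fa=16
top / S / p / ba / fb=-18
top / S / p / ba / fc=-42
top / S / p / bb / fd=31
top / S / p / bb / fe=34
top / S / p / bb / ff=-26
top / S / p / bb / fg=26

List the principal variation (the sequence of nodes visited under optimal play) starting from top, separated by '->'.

q (Wren): max(24, 43, -21) = 43
r (Wren): max(-46, 7) = 7
s (Wren): max(47, 2, -4) = 47
a (Vik): min(43, 7, 47) = 7
t (Wren): max(8, -44, 7) = 8
u (Wren): max(32, 47, 38, 24) = 47
v (Wren): max(26, 1, 5) = 26
b (Vik): min(8, 47, 26) = 8
w (Wren): max(-10, -28, 5) = 5
x (Wren): max(10, -5, 48) = 48
y (Wren): max(8, 43) = 43
z (Wren): max(-1, 42) = 42
c (Vik): min(5, 48, 43, 42) = 5
P (Wren): max(7, 8, 5) = 8
aa (Wren): max(21, 42) = 42
ab (Wren): max(-45, 29, 40) = 40
d (Vik): min(42, 40) = 40
ac (Wren): max(6, 7, 4) = 7
ad (Wren): max(-16, 47, -24, 27) = 47
ae (Wren): max(43, 41, -5) = 43
e (Vik): min(7, 47, 43) = 7
Q (Wren): max(40, 7) = 40
af (Wren): max(19, -41, -6) = 19
ag (Wren): max(14, 28, 13) = 28
f (Vik): min(19, 28) = 19
ah (Wren): max(-30, -38) = -30
aj (Wren): max(20, -47, -3, 37) = 37
ak (Wren): max(-3, -23, -22) = -3
g (Vik): min(-30, 37, -3) = -30
am (Wren): max(21, 28, -35) = 28
an (Wren): max(-27, -33, -11, 12) = 12
ap (Wren): max(8, -46, -15) = 8
h (Vik): min(28, 12, 8) = 8
aq (Wren): max(24, -35) = 24
ar (Wren): max(-3, 30) = 30
j (Vik): min(24, 30) = 24
R (Wren): max(19, -30, 8, 24) = 24
as (Wren): max(4, 34, -12) = 34
at (Wren): max(-36, -44, 31) = 31
k (Vik): min(34, 31) = 31
au (Wren): max(5, -46) = 5
av (Wren): max(44, -29, -39) = 44
m (Vik): min(5, 44) = 5
aw (Wren): max(-41, 35) = 35
ax (Wren): max(-34, 49) = 49
n (Vik): min(35, 49) = 35
ay (Wren): max(45, -33) = 45
az (Wren): max(14, 16) = 16
ba (Wren): max(-18, -42) = -18
bb (Wren): max(31, 34, -26, 26) = 34
p (Vik): min(45, 16, -18, 34) = -18
S (Wren): max(31, 5, 35, -18) = 35
top (Vik): min(8, 40, 24, 35) = 8
At top, Vik picks P (lowest: 8).
At P, Wren picks b (highest: 8).
At b, Vik picks t (lowest: 8).
At t, Wren picks bm (highest: 8).
Terminal value 8.

top -> P -> b -> t -> bm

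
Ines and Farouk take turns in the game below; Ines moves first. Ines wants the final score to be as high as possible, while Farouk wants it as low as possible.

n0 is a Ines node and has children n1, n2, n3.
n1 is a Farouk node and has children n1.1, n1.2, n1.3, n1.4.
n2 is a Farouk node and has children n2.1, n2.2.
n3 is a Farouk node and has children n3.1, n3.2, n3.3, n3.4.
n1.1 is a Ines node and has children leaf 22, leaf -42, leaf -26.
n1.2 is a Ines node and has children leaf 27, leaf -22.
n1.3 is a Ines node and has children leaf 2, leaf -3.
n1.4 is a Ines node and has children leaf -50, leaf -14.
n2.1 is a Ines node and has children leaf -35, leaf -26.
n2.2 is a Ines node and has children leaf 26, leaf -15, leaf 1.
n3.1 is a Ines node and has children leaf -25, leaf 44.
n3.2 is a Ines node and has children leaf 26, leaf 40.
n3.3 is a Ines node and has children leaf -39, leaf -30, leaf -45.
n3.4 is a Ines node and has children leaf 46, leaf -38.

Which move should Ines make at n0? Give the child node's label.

n1.1 (Ines): max(22, -42, -26) = 22
n1.2 (Ines): max(27, -22) = 27
n1.3 (Ines): max(2, -3) = 2
n1.4 (Ines): max(-50, -14) = -14
n1 (Farouk): min(22, 27, 2, -14) = -14
n2.1 (Ines): max(-35, -26) = -26
n2.2 (Ines): max(26, -15, 1) = 26
n2 (Farouk): min(-26, 26) = -26
n3.1 (Ines): max(-25, 44) = 44
n3.2 (Ines): max(26, 40) = 40
n3.3 (Ines): max(-39, -30, -45) = -30
n3.4 (Ines): max(46, -38) = 46
n3 (Farouk): min(44, 40, -30, 46) = -30
n0 (Ines): max(-14, -26, -30) = -14
Ines at n0 wants the highest of {n1=-14, n2=-26, n3=-30}, so chooses n1.

n1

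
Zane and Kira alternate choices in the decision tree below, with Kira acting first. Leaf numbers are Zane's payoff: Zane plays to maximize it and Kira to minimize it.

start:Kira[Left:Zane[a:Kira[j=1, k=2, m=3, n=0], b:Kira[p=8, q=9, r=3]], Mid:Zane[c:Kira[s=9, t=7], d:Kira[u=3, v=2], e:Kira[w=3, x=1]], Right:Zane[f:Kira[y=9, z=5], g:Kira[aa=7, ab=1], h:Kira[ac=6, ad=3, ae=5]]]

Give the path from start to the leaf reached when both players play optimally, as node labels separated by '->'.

start -> Left -> b -> r

a (Kira): min(1, 2, 3, 0) = 0
b (Kira): min(8, 9, 3) = 3
Left (Zane): max(0, 3) = 3
c (Kira): min(9, 7) = 7
d (Kira): min(3, 2) = 2
e (Kira): min(3, 1) = 1
Mid (Zane): max(7, 2, 1) = 7
f (Kira): min(9, 5) = 5
g (Kira): min(7, 1) = 1
h (Kira): min(6, 3, 5) = 3
Right (Zane): max(5, 1, 3) = 5
start (Kira): min(3, 7, 5) = 3
At start, Kira picks Left (lowest: 3).
At Left, Zane picks b (highest: 3).
At b, Kira picks r (lowest: 3).
Terminal value 3.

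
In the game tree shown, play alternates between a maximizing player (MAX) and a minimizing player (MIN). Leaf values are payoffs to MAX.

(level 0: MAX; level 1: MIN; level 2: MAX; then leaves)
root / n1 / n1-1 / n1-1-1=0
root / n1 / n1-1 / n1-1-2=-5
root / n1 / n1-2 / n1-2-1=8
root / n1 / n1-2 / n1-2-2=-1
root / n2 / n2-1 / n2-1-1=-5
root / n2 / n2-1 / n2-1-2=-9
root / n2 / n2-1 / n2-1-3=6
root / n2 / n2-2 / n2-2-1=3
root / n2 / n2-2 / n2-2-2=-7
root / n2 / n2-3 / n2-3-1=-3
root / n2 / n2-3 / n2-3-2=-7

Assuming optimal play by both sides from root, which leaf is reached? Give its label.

n1-1-1

n1-1 (MAX): max(0, -5) = 0
n1-2 (MAX): max(8, -1) = 8
n1 (MIN): min(0, 8) = 0
n2-1 (MAX): max(-5, -9, 6) = 6
n2-2 (MAX): max(3, -7) = 3
n2-3 (MAX): max(-3, -7) = -3
n2 (MIN): min(6, 3, -3) = -3
root (MAX): max(0, -3) = 0
At root, MAX picks n1 (highest: 0).
At n1, MIN picks n1-1 (lowest: 0).
At n1-1, MAX picks n1-1-1 (highest: 0).
Terminal value 0.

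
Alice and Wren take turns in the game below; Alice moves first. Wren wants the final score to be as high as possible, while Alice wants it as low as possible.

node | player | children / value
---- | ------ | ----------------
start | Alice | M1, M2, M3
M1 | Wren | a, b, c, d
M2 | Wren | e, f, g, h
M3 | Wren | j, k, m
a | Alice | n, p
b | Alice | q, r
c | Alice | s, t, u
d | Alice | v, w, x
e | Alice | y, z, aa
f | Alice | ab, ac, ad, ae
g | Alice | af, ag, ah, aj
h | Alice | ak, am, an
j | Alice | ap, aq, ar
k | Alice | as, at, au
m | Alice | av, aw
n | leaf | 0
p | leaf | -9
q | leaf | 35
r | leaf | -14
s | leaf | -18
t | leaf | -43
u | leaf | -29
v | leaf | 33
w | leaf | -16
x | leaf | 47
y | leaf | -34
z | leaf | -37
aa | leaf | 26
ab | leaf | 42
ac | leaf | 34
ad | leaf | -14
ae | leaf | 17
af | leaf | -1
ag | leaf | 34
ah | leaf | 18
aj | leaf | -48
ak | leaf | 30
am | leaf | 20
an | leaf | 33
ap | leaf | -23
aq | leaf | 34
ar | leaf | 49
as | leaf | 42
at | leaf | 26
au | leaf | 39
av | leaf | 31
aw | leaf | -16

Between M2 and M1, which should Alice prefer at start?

e (Alice): min(-34, -37, 26) = -37
f (Alice): min(42, 34, -14, 17) = -14
g (Alice): min(-1, 34, 18, -48) = -48
h (Alice): min(30, 20, 33) = 20
M2 (Wren): max(-37, -14, -48, 20) = 20
a (Alice): min(0, -9) = -9
b (Alice): min(35, -14) = -14
c (Alice): min(-18, -43, -29) = -43
d (Alice): min(33, -16, 47) = -16
M1 (Wren): max(-9, -14, -43, -16) = -9
Alice prefers the lower value; M2=20, M1=-9. M1 is better since -9 < 20.

M1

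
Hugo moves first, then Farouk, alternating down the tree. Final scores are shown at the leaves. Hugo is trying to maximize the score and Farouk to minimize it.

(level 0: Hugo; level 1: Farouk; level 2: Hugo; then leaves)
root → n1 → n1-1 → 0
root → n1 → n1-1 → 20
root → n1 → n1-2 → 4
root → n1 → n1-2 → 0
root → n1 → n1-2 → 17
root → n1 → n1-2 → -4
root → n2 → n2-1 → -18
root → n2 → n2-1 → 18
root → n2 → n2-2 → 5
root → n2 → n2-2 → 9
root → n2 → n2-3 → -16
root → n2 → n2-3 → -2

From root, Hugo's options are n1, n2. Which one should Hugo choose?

n1-1 (Hugo): max(0, 20) = 20
n1-2 (Hugo): max(4, 0, 17, -4) = 17
n1 (Farouk): min(20, 17) = 17
n2-1 (Hugo): max(-18, 18) = 18
n2-2 (Hugo): max(5, 9) = 9
n2-3 (Hugo): max(-16, -2) = -2
n2 (Farouk): min(18, 9, -2) = -2
root (Hugo): max(17, -2) = 17
Hugo at root wants the highest of {n1=17, n2=-2}, so chooses n1.

n1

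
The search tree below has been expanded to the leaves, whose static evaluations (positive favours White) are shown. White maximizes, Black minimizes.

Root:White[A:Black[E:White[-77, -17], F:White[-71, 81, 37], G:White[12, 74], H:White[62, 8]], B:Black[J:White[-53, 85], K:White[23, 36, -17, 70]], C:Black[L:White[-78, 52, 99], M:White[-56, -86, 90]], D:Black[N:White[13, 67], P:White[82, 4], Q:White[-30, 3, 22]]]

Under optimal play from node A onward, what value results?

E (White): max(-77, -17) = -17
F (White): max(-71, 81, 37) = 81
G (White): max(12, 74) = 74
H (White): max(62, 8) = 62
A (Black): min(-17, 81, 74, 62) = -17

-17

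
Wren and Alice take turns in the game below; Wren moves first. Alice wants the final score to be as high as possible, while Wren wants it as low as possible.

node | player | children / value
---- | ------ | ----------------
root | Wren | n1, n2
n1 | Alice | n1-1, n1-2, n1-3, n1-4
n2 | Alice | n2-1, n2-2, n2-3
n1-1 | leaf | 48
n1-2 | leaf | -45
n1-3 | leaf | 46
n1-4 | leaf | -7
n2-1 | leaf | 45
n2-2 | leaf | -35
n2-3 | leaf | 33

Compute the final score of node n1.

48

n1 (Alice): max(48, -45, 46, -7) = 48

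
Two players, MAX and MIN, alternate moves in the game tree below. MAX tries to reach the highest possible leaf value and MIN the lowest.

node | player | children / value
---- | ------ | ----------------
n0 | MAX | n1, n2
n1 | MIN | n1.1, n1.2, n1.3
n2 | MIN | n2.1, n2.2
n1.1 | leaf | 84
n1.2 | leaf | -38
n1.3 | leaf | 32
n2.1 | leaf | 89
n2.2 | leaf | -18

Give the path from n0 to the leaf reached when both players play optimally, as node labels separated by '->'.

n0 -> n2 -> n2.2

n1 (MIN): min(84, -38, 32) = -38
n2 (MIN): min(89, -18) = -18
n0 (MAX): max(-38, -18) = -18
At n0, MAX picks n2 (highest: -18).
At n2, MIN picks n2.2 (lowest: -18).
Terminal value -18.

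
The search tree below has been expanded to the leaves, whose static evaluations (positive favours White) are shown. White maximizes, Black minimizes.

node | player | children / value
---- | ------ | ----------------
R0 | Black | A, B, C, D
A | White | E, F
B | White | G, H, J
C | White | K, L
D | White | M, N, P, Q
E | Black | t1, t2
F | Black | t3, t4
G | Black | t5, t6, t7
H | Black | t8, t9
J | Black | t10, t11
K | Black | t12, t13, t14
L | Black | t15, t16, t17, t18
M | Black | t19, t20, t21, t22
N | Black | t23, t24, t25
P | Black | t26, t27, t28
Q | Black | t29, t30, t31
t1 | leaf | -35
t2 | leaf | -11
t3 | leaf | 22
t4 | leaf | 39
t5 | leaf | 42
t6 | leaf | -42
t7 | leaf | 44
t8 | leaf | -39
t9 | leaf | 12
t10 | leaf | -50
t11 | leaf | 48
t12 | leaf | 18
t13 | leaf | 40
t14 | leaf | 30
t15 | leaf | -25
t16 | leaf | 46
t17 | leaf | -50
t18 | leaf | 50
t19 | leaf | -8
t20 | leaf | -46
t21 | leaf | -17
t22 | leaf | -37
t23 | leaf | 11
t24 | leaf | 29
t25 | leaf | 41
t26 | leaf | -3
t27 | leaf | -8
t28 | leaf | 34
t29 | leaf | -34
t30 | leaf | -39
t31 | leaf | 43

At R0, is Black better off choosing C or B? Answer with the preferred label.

K (Black): min(18, 40, 30) = 18
L (Black): min(-25, 46, -50, 50) = -50
C (White): max(18, -50) = 18
G (Black): min(42, -42, 44) = -42
H (Black): min(-39, 12) = -39
J (Black): min(-50, 48) = -50
B (White): max(-42, -39, -50) = -39
Black prefers the lower value; C=18, B=-39. B is better since -39 < 18.

B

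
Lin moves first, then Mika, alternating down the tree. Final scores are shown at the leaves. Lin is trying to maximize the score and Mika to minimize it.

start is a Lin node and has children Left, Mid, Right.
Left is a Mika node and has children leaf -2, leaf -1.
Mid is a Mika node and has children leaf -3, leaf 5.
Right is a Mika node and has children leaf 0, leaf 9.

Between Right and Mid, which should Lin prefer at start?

Right (Mika): min(0, 9) = 0
Mid (Mika): min(-3, 5) = -3
Lin prefers the higher value; Right=0, Mid=-3. Right is better since 0 > -3.

Right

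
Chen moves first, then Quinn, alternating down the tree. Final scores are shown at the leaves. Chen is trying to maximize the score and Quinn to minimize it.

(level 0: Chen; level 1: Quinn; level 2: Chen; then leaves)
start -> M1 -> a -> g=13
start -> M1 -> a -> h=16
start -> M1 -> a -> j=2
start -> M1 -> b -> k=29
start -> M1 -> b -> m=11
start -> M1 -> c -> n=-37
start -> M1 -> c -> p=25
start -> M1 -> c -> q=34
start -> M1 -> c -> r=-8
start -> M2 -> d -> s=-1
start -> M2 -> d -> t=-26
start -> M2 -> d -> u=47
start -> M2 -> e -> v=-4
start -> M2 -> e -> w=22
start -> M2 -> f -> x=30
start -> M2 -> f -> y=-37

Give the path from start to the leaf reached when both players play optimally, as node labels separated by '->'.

a (Chen): max(13, 16, 2) = 16
b (Chen): max(29, 11) = 29
c (Chen): max(-37, 25, 34, -8) = 34
M1 (Quinn): min(16, 29, 34) = 16
d (Chen): max(-1, -26, 47) = 47
e (Chen): max(-4, 22) = 22
f (Chen): max(30, -37) = 30
M2 (Quinn): min(47, 22, 30) = 22
start (Chen): max(16, 22) = 22
At start, Chen picks M2 (highest: 22).
At M2, Quinn picks e (lowest: 22).
At e, Chen picks w (highest: 22).
Terminal value 22.

start -> M2 -> e -> w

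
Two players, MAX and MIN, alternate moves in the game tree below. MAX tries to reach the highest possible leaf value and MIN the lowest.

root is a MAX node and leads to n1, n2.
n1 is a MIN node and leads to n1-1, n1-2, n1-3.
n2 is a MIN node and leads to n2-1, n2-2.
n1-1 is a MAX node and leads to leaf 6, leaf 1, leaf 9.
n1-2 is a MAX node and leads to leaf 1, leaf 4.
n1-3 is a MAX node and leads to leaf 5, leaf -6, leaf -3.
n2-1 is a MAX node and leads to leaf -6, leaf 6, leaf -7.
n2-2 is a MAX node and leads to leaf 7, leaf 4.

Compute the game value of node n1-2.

n1-2 (MAX): max(1, 4) = 4

4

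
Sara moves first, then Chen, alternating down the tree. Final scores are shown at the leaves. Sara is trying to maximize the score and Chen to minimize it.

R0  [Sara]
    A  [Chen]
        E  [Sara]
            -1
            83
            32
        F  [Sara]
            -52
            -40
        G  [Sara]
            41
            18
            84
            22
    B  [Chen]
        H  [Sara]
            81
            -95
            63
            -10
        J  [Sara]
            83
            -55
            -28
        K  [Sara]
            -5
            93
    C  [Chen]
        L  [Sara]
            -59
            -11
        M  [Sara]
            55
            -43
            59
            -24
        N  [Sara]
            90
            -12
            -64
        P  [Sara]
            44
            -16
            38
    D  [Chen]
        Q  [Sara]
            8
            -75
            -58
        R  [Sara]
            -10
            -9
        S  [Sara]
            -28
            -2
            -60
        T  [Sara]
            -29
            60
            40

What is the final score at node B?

H (Sara): max(81, -95, 63, -10) = 81
J (Sara): max(83, -55, -28) = 83
K (Sara): max(-5, 93) = 93
B (Chen): min(81, 83, 93) = 81

81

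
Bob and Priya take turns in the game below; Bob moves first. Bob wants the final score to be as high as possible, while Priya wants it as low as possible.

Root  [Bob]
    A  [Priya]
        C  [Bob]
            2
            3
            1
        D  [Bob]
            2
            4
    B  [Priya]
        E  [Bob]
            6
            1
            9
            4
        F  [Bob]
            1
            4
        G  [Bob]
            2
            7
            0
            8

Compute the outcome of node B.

4

E (Bob): max(6, 1, 9, 4) = 9
F (Bob): max(1, 4) = 4
G (Bob): max(2, 7, 0, 8) = 8
B (Priya): min(9, 4, 8) = 4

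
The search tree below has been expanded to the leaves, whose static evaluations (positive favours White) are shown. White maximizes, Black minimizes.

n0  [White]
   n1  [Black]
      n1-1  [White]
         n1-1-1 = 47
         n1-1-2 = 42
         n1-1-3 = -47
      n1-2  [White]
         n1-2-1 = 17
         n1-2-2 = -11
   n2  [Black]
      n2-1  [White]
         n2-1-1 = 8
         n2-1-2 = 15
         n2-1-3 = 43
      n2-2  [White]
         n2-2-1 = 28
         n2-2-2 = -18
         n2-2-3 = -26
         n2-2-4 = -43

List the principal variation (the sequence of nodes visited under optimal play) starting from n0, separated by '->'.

n1-1 (White): max(47, 42, -47) = 47
n1-2 (White): max(17, -11) = 17
n1 (Black): min(47, 17) = 17
n2-1 (White): max(8, 15, 43) = 43
n2-2 (White): max(28, -18, -26, -43) = 28
n2 (Black): min(43, 28) = 28
n0 (White): max(17, 28) = 28
At n0, White picks n2 (highest: 28).
At n2, Black picks n2-2 (lowest: 28).
At n2-2, White picks n2-2-1 (highest: 28).
Terminal value 28.

n0 -> n2 -> n2-2 -> n2-2-1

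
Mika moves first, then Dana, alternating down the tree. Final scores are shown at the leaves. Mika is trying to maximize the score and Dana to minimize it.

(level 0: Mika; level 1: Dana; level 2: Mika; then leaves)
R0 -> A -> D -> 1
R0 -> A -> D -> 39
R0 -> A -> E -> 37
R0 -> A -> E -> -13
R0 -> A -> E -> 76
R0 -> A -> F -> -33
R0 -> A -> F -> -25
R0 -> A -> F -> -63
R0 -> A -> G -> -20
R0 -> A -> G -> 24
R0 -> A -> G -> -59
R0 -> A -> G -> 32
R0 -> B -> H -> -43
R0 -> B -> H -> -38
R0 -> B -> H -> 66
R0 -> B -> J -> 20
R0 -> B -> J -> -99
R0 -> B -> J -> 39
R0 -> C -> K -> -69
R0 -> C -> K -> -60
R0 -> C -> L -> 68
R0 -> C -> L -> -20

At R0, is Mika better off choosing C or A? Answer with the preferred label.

A

K (Mika): max(-69, -60) = -60
L (Mika): max(68, -20) = 68
C (Dana): min(-60, 68) = -60
D (Mika): max(1, 39) = 39
E (Mika): max(37, -13, 76) = 76
F (Mika): max(-33, -25, -63) = -25
G (Mika): max(-20, 24, -59, 32) = 32
A (Dana): min(39, 76, -25, 32) = -25
Mika prefers the higher value; C=-60, A=-25. A is better since -25 > -60.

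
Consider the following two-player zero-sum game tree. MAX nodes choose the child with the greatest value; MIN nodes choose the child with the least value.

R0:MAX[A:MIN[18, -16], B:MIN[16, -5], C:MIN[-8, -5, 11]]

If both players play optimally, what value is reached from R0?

-5

A (MIN): min(18, -16) = -16
B (MIN): min(16, -5) = -5
C (MIN): min(-8, -5, 11) = -8
R0 (MAX): max(-16, -5, -8) = -5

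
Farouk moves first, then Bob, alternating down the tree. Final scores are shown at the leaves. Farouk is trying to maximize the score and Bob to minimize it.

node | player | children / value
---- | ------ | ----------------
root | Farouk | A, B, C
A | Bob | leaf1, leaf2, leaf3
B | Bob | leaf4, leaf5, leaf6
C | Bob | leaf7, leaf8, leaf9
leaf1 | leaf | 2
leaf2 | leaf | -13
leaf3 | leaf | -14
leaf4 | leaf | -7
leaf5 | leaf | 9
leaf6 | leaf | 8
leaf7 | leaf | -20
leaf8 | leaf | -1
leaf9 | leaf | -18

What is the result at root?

A (Bob): min(2, -13, -14) = -14
B (Bob): min(-7, 9, 8) = -7
C (Bob): min(-20, -1, -18) = -20
root (Farouk): max(-14, -7, -20) = -7

-7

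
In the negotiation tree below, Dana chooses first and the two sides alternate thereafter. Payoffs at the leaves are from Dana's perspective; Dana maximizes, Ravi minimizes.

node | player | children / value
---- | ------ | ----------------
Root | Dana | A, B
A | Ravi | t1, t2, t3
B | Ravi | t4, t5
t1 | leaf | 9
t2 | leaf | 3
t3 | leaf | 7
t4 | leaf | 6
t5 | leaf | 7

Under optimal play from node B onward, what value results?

B (Ravi): min(6, 7) = 6

6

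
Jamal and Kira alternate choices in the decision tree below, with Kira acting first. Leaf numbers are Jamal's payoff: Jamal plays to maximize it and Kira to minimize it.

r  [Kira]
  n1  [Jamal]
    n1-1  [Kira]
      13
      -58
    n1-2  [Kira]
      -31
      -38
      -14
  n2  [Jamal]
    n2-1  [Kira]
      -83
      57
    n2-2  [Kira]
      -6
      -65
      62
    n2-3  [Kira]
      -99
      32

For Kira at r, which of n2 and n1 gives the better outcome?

n2

n2-1 (Kira): min(-83, 57) = -83
n2-2 (Kira): min(-6, -65, 62) = -65
n2-3 (Kira): min(-99, 32) = -99
n2 (Jamal): max(-83, -65, -99) = -65
n1-1 (Kira): min(13, -58) = -58
n1-2 (Kira): min(-31, -38, -14) = -38
n1 (Jamal): max(-58, -38) = -38
Kira prefers the lower value; n2=-65, n1=-38. n2 is better since -65 < -38.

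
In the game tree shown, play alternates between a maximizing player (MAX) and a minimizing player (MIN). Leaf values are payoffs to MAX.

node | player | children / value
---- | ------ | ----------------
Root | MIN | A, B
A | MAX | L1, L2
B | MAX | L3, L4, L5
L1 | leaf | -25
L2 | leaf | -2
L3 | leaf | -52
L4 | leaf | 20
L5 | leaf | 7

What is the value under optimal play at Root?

A (MAX): max(-25, -2) = -2
B (MAX): max(-52, 20, 7) = 20
Root (MIN): min(-2, 20) = -2

-2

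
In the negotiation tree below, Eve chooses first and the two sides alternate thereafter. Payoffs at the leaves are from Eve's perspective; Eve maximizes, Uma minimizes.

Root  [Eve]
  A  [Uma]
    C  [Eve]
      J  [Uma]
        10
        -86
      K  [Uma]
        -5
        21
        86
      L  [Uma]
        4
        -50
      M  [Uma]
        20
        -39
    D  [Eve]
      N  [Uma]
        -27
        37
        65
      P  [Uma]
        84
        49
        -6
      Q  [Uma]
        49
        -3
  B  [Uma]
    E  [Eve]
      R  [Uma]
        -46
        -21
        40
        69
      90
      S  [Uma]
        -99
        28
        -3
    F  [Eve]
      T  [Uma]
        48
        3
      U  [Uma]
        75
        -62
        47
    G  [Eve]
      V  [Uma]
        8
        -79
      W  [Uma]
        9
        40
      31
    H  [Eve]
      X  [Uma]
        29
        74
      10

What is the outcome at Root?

3

J (Uma): min(10, -86) = -86
K (Uma): min(-5, 21, 86) = -5
L (Uma): min(4, -50) = -50
M (Uma): min(20, -39) = -39
C (Eve): max(-86, -5, -50, -39) = -5
N (Uma): min(-27, 37, 65) = -27
P (Uma): min(84, 49, -6) = -6
Q (Uma): min(49, -3) = -3
D (Eve): max(-27, -6, -3) = -3
A (Uma): min(-5, -3) = -5
R (Uma): min(-46, -21, 40, 69) = -46
S (Uma): min(-99, 28, -3) = -99
E (Eve): max(-46, 90, -99) = 90
T (Uma): min(48, 3) = 3
U (Uma): min(75, -62, 47) = -62
F (Eve): max(3, -62) = 3
V (Uma): min(8, -79) = -79
W (Uma): min(9, 40) = 9
G (Eve): max(-79, 9, 31) = 31
X (Uma): min(29, 74) = 29
H (Eve): max(29, 10) = 29
B (Uma): min(90, 3, 31, 29) = 3
Root (Eve): max(-5, 3) = 3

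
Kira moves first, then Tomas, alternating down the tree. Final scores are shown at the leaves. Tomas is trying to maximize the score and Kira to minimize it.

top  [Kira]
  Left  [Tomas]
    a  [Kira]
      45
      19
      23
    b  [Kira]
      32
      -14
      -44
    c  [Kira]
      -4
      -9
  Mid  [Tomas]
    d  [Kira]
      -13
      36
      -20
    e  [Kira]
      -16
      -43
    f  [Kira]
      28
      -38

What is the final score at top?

-20

a (Kira): min(45, 19, 23) = 19
b (Kira): min(32, -14, -44) = -44
c (Kira): min(-4, -9) = -9
Left (Tomas): max(19, -44, -9) = 19
d (Kira): min(-13, 36, -20) = -20
e (Kira): min(-16, -43) = -43
f (Kira): min(28, -38) = -38
Mid (Tomas): max(-20, -43, -38) = -20
top (Kira): min(19, -20) = -20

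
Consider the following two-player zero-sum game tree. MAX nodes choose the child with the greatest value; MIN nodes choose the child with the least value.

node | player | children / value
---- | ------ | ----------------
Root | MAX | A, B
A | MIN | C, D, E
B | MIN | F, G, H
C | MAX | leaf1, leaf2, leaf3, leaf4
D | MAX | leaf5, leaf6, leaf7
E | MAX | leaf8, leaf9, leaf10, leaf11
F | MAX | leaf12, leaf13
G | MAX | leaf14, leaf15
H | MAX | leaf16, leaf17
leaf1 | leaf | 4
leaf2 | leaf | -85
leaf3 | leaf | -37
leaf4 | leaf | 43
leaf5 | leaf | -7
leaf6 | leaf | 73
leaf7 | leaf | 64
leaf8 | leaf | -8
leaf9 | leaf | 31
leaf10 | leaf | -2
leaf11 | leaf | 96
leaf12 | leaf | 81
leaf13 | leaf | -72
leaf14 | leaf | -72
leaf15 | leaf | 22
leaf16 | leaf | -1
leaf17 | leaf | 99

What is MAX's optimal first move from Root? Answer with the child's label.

A

C (MAX): max(4, -85, -37, 43) = 43
D (MAX): max(-7, 73, 64) = 73
E (MAX): max(-8, 31, -2, 96) = 96
A (MIN): min(43, 73, 96) = 43
F (MAX): max(81, -72) = 81
G (MAX): max(-72, 22) = 22
H (MAX): max(-1, 99) = 99
B (MIN): min(81, 22, 99) = 22
Root (MAX): max(43, 22) = 43
MAX at Root wants the highest of {A=43, B=22}, so chooses A.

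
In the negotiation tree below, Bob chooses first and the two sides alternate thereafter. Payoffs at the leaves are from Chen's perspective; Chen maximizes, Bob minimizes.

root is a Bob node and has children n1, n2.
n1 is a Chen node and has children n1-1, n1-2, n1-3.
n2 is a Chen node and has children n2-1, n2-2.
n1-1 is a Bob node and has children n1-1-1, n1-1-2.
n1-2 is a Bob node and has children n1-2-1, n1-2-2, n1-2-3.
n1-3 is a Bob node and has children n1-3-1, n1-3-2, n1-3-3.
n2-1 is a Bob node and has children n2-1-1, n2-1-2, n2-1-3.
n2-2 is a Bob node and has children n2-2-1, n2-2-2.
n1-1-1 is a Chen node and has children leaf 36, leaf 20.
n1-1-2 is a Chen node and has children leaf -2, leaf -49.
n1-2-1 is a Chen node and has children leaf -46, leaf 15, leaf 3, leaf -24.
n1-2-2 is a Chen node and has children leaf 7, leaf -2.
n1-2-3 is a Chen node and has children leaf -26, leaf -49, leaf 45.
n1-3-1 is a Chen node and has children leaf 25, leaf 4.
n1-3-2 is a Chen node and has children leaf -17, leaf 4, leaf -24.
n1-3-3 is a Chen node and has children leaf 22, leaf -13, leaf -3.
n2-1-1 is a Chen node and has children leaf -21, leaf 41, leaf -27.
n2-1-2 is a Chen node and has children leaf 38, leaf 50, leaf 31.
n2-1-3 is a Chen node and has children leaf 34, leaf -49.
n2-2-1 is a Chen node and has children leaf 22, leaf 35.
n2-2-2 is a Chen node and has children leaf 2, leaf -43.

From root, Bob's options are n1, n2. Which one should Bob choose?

n1-1-1 (Chen): max(36, 20) = 36
n1-1-2 (Chen): max(-2, -49) = -2
n1-1 (Bob): min(36, -2) = -2
n1-2-1 (Chen): max(-46, 15, 3, -24) = 15
n1-2-2 (Chen): max(7, -2) = 7
n1-2-3 (Chen): max(-26, -49, 45) = 45
n1-2 (Bob): min(15, 7, 45) = 7
n1-3-1 (Chen): max(25, 4) = 25
n1-3-2 (Chen): max(-17, 4, -24) = 4
n1-3-3 (Chen): max(22, -13, -3) = 22
n1-3 (Bob): min(25, 4, 22) = 4
n1 (Chen): max(-2, 7, 4) = 7
n2-1-1 (Chen): max(-21, 41, -27) = 41
n2-1-2 (Chen): max(38, 50, 31) = 50
n2-1-3 (Chen): max(34, -49) = 34
n2-1 (Bob): min(41, 50, 34) = 34
n2-2-1 (Chen): max(22, 35) = 35
n2-2-2 (Chen): max(2, -43) = 2
n2-2 (Bob): min(35, 2) = 2
n2 (Chen): max(34, 2) = 34
root (Bob): min(7, 34) = 7
Bob at root wants the lowest of {n1=7, n2=34}, so chooses n1.

n1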